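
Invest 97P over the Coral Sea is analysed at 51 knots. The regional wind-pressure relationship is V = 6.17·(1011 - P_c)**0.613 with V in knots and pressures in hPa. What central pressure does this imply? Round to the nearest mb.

ΔP = (V / 6.17)^(1/0.613) = (51/6.17)^1.631.
51/6.17 = 8.266; 8.266^1.631 ≈ 31.36 mb.
P_c = 1011 − 31.36 = 979.64 ≈ 980 mb.

980 mb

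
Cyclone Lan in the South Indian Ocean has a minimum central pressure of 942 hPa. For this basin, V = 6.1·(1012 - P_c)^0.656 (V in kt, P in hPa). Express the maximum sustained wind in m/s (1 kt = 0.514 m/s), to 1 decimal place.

50.9 m/s

ΔP = 1012 − 942 = 70 hPa.
V ≈ 6.1 × 70^0.656 = 6.1 × 16.232 ≈ 99.018 kt.
99.018 × 0.514 ≈ 50.90 m/s → 50.9 m/s.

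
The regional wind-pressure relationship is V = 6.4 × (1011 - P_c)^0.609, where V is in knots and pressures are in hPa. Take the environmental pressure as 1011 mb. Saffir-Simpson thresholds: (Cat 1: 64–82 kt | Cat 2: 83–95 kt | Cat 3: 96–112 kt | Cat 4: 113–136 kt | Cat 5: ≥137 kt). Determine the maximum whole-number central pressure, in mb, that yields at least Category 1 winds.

967 mb

Category 1 begins at V = 64 kt.
Required ΔP = (64/6.4)^(1/0.609) = 10.000^1.642 ≈ 43.86 mb.
P_c ≤ 1011 − 43.86 = 967.14, so the highest integer P_c is 967 mb.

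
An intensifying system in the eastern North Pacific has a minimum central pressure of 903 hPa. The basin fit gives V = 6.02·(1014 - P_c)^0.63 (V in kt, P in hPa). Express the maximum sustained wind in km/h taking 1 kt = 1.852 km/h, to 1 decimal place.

ΔP = 1014 − 903 = 111 hPa.
V ≈ 6.02 × 111^0.63 = 6.02 × 19.434 ≈ 116.990 kt.
116.990 × 1.852 ≈ 216.67 km/h → 216.7 km/h.

216.7 km/h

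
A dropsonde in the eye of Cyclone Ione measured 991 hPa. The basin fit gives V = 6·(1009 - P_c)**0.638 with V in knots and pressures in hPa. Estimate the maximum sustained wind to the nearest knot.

ΔP = 1009 − 991 = 18 hPa.
18^0.638 ≈ 6.322.
V ≈ 6 × 6.322 ≈ 37.9 kt.

38 kt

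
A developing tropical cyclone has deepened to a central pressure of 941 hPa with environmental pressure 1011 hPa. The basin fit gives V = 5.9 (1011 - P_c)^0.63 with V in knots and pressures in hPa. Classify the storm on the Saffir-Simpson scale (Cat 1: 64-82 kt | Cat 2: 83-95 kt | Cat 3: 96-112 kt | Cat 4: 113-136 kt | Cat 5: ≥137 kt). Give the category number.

ΔP = 1011 − 941 = 70 hPa.
V ≈ 5.9 × 70^0.63 = 5.9 × 14.53 ≈ 86 kt.
86 kt falls in the Category 2 band.

2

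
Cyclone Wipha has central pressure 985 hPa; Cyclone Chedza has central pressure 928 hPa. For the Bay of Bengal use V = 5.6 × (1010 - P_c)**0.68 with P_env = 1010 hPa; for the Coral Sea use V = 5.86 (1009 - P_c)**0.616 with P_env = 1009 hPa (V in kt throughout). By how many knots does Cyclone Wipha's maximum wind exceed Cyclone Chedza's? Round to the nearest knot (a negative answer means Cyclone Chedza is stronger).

-38 kt

Cyclone Wipha: ΔP = 25; V ≈ 5.6 × 25^0.68 ≈ 49.98 kt.
Cyclone Chedza: ΔP = 81; V ≈ 5.86 × 81^0.616 ≈ 87.81 kt.
Difference ≈ 49.98 − 87.81 = -37.83 → -38 kt.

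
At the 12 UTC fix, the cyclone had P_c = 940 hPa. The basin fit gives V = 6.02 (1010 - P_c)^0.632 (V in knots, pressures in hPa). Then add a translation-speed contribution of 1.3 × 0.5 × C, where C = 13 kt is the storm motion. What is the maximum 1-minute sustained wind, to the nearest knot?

97 kt

ΔP = 1010 − 940 = 70 hPa.
70^0.632 ≈ 14.659.
V ≈ 6.02 × 14.659 ≈ 88.2 kt.
Translation term: 1.3 × 0.5 × 13 = 8.45 kt.
Corrected V ≈ 96.65 kt → 97 kt.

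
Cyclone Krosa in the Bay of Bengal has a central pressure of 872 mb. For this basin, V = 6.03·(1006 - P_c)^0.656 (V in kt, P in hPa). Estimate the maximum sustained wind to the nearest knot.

ΔP = 1006 − 872 = 134 mb.
134^0.656 ≈ 24.853.
V ≈ 6.03 × 24.853 ≈ 149.9 kt.

150 kt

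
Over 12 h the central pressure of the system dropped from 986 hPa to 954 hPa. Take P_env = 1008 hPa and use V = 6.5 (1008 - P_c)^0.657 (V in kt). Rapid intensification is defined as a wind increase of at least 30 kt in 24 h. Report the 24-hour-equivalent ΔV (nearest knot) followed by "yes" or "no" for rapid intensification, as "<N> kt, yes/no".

V₁: ΔP = 22, V ≈ 6.5 × 22^0.657 ≈ 49.53 kt.
V₂: ΔP = 54, V ≈ 6.5 × 54^0.657 ≈ 89.35 kt.
ΔV over 12 h = 39.82 kt → 24 h equivalent = 39.82 × 24/12 ≈ 79.64 kt.
80 kt ≥ 30 kt ⇒ rapid intensification.

80 kt, yes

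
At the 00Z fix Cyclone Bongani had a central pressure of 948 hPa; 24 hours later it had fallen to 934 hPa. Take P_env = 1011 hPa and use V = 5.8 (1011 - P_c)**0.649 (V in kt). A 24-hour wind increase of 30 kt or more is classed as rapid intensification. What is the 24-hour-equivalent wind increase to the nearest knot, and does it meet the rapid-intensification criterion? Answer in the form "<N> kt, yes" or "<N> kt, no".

12 kt, no

V₁: ΔP = 63, V ≈ 5.8 × 63^0.649 ≈ 85.35 kt.
V₂: ΔP = 77, V ≈ 5.8 × 77^0.649 ≈ 97.22 kt.
ΔV over 24 h = 11.87 kt → 24 h equivalent = 11.87 × 24/24 ≈ 11.87 kt.
12 kt < 30 kt ⇒ not rapid intensification.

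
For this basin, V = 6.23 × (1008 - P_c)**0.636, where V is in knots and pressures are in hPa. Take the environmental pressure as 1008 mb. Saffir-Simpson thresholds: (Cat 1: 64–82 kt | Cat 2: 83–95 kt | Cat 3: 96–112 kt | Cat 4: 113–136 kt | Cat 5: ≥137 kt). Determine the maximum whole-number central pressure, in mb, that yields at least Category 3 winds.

Category 3 begins at V = 96 kt.
Required ΔP = (96/6.23)^(1/0.636) = 15.409^1.572 ≈ 73.72 mb.
P_c ≤ 1008 − 73.72 = 934.28, so the highest integer P_c is 934 mb.

934 mb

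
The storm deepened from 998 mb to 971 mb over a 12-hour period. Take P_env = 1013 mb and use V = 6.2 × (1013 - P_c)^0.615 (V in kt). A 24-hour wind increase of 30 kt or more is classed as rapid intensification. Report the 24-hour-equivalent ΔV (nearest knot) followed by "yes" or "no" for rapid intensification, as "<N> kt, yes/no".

58 kt, yes

V₁: ΔP = 15, V ≈ 6.2 × 15^0.615 ≈ 32.79 kt.
V₂: ΔP = 42, V ≈ 6.2 × 42^0.615 ≈ 61.76 kt.
ΔV over 12 h = 28.97 kt → 24 h equivalent = 28.97 × 24/12 ≈ 57.94 kt.
58 kt ≥ 30 kt ⇒ rapid intensification.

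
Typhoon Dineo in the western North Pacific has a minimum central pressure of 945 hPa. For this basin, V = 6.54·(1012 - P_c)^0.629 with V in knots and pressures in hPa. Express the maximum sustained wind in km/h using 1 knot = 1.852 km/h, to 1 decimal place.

170.5 km/h

ΔP = 1012 − 945 = 67 hPa.
V ≈ 6.54 × 67^0.629 = 6.54 × 14.080 ≈ 92.083 kt.
92.083 × 1.852 ≈ 170.54 km/h → 170.5 km/h.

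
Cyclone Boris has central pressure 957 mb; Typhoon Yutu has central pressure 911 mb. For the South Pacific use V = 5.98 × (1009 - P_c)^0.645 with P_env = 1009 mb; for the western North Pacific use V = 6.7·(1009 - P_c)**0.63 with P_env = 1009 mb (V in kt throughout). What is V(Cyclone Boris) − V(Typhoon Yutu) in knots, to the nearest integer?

-44 kt

Cyclone Boris: ΔP = 52; V ≈ 5.98 × 52^0.645 ≈ 76.48 kt.
Typhoon Yutu: ΔP = 98; V ≈ 6.7 × 98^0.63 ≈ 120.38 kt.
Difference ≈ 76.48 − 120.38 = -43.90 → -44 kt.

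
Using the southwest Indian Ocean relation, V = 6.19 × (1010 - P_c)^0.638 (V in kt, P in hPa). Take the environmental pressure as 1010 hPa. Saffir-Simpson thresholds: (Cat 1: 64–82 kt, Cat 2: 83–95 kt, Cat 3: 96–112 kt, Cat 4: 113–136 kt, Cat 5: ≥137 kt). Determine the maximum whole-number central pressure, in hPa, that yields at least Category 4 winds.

915 hPa

Category 4 begins at V = 113 kt.
Required ΔP = (113/6.19)^(1/0.638) = 18.255^1.567 ≈ 94.86 hPa.
P_c ≤ 1010 − 94.86 = 915.14, so the highest integer P_c is 915 hPa.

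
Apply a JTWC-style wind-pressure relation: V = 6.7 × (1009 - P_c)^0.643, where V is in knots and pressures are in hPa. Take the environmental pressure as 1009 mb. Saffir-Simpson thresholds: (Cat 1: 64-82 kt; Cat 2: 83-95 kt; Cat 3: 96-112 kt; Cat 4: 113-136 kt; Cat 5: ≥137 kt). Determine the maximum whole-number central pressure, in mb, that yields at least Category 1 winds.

Category 1 begins at V = 64 kt.
Required ΔP = (64/6.7)^(1/0.643) = 9.552^1.555 ≈ 33.44 mb.
P_c ≤ 1009 − 33.44 = 975.56, so the highest integer P_c is 975 mb.

975 mb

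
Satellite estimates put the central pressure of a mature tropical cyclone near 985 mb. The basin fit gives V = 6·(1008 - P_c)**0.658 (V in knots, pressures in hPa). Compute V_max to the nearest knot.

ΔP = 1008 − 985 = 23 mb.
23^0.658 ≈ 7.871.
V ≈ 6 × 7.871 ≈ 47.2 kt.

47 kt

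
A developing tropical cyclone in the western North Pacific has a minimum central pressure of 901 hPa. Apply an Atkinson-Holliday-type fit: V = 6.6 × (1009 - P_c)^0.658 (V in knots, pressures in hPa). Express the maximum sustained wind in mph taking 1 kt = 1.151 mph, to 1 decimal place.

165.4 mph

ΔP = 1009 − 901 = 108 hPa.
V ≈ 6.6 × 108^0.658 = 6.6 × 21.777 ≈ 143.726 kt.
143.726 × 1.151 ≈ 165.43 mph → 165.4 mph.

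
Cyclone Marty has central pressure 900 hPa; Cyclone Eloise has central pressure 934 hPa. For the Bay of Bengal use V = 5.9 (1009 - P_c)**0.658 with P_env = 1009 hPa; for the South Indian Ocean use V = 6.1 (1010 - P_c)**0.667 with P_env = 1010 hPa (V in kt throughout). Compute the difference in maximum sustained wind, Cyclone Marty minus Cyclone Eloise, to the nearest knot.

20 kt

Cyclone Marty: ΔP = 109; V ≈ 5.9 × 109^0.658 ≈ 129.26 kt.
Cyclone Eloise: ΔP = 76; V ≈ 6.1 × 76^0.667 ≈ 109.61 kt.
Difference ≈ 129.26 − 109.61 = 19.65 → 20 kt.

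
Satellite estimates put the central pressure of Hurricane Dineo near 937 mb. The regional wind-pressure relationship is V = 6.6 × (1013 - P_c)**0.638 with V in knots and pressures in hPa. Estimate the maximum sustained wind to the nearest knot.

ΔP = 1013 − 937 = 76 mb.
76^0.638 ≈ 15.847.
V ≈ 6.6 × 15.847 ≈ 104.6 kt.

105 kt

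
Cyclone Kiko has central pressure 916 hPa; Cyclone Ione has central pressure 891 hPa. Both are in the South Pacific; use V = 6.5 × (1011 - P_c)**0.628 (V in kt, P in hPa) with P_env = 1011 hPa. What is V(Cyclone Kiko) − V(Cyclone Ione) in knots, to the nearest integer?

Cyclone Kiko: ΔP = 95; V ≈ 6.5 × 95^0.628 ≈ 113.48 kt.
Cyclone Ione: ΔP = 120; V ≈ 6.5 × 120^0.628 ≈ 131.41 kt.
Difference ≈ 113.48 − 131.41 = -17.93 → -18 kt.

-18 kt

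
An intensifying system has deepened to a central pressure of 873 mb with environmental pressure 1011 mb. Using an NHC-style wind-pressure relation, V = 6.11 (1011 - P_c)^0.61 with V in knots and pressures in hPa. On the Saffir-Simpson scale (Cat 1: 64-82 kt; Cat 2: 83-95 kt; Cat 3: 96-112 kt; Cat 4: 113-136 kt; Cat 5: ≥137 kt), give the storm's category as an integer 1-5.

4

ΔP = 1011 − 873 = 138 mb.
V ≈ 6.11 × 138^0.61 = 6.11 × 20.20 ≈ 123 kt.
123 kt falls in the Category 4 band.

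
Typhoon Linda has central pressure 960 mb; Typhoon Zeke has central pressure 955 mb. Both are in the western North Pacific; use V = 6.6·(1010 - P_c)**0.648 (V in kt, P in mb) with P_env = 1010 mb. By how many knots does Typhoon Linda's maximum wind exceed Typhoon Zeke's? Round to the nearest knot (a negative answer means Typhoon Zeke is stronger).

Typhoon Linda: ΔP = 50; V ≈ 6.6 × 50^0.648 ≈ 83.27 kt.
Typhoon Zeke: ΔP = 55; V ≈ 6.6 × 55^0.648 ≈ 88.57 kt.
Difference ≈ 83.27 − 88.57 = -5.30 → -5 kt.

-5 kt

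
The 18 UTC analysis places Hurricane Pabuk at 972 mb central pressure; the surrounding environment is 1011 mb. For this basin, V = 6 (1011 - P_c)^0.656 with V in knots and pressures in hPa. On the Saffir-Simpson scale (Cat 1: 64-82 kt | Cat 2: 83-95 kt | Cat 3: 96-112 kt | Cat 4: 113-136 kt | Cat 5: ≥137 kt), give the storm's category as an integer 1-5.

1

ΔP = 1011 − 972 = 39 mb.
V ≈ 6 × 39^0.656 = 6 × 11.06 ≈ 66 kt.
66 kt falls in the Category 1 band.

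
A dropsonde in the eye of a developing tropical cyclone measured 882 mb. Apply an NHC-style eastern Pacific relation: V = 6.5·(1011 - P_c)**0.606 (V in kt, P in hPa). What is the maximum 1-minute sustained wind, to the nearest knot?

124 kt

ΔP = 1011 − 882 = 129 mb.
129^0.606 ≈ 19.012.
V ≈ 6.5 × 19.012 ≈ 123.6 kt.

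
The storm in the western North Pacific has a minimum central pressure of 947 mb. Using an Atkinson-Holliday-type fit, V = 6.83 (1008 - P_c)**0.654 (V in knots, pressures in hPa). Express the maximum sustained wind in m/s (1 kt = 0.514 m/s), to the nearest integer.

52 m/s

ΔP = 1008 − 947 = 61 mb.
V ≈ 6.83 × 61^0.654 = 6.83 × 14.710 ≈ 100.468 kt.
100.468 × 0.514 ≈ 51.64 m/s → 52 m/s.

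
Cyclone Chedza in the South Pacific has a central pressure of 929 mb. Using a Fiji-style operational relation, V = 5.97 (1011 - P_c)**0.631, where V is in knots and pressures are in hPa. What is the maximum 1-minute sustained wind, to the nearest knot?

ΔP = 1011 − 929 = 82 mb.
82^0.631 ≈ 16.129.
V ≈ 5.97 × 16.129 ≈ 96.3 kt.

96 kt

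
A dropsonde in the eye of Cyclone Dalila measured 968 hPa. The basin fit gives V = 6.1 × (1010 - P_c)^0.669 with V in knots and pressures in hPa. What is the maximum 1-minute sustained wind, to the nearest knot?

74 kt

ΔP = 1010 − 968 = 42 hPa.
42^0.669 ≈ 12.189.
V ≈ 6.1 × 12.189 ≈ 74.4 kt.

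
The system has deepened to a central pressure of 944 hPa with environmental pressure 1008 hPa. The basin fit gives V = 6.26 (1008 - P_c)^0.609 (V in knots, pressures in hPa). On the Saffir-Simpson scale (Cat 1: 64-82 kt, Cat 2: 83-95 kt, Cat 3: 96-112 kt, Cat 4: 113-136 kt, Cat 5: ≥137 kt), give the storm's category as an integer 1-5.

ΔP = 1008 − 944 = 64 hPa.
V ≈ 6.26 × 64^0.609 = 6.26 × 12.59 ≈ 79 kt.
79 kt falls in the Category 1 band.

1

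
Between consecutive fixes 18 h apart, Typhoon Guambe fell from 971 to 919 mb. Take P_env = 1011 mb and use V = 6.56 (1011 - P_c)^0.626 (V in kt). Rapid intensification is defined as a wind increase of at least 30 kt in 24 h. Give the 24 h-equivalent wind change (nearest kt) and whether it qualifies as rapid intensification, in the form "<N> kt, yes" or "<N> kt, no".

V₁: ΔP = 40, V ≈ 6.56 × 40^0.626 ≈ 66.04 kt.
V₂: ΔP = 92, V ≈ 6.56 × 92^0.626 ≈ 111.23 kt.
ΔV over 18 h = 45.19 kt → 24 h equivalent = 45.19 × 24/18 ≈ 60.25 kt.
60 kt ≥ 30 kt ⇒ rapid intensification.

60 kt, yes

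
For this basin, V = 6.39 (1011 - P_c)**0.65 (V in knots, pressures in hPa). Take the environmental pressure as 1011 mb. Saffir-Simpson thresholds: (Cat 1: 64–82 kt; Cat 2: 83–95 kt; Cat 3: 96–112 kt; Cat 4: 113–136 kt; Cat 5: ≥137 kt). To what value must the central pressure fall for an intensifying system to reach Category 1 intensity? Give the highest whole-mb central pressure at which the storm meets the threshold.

Category 1 begins at V = 64 kt.
Required ΔP = (64/6.39)^(1/0.65) = 10.016^1.538 ≈ 34.63 mb.
P_c ≤ 1011 − 34.63 = 976.37, so the highest integer P_c is 976 mb.

976 mb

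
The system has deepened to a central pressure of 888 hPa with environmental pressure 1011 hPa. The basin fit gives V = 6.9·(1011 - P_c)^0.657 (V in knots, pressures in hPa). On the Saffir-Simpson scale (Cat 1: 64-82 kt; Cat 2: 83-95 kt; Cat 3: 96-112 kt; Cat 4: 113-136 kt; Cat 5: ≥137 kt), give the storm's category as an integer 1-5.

ΔP = 1011 − 888 = 123 hPa.
V ≈ 6.9 × 123^0.657 = 6.9 × 23.61 ≈ 163 kt.
163 kt falls in the Category 5 band.

5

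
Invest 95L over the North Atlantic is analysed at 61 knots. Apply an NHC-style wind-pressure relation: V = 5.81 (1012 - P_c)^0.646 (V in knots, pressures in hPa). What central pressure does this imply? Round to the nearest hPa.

974 hPa

ΔP = (V / 5.81)^(1/0.646) = (61/5.81)^1.548.
61/5.81 = 10.499; 10.499^1.548 ≈ 38.08 hPa.
P_c = 1012 − 38.08 = 973.92 ≈ 974 hPa.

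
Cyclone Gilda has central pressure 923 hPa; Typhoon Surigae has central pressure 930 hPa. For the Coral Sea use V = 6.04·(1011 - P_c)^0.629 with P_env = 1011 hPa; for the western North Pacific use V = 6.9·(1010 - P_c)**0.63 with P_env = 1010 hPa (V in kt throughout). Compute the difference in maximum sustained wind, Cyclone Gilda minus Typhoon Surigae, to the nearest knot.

Cyclone Gilda: ΔP = 88; V ≈ 6.04 × 88^0.629 ≈ 100.95 kt.
Typhoon Surigae: ΔP = 80; V ≈ 6.9 × 80^0.63 ≈ 109.09 kt.
Difference ≈ 100.95 − 109.09 = -8.14 → -8 kt.

-8 kt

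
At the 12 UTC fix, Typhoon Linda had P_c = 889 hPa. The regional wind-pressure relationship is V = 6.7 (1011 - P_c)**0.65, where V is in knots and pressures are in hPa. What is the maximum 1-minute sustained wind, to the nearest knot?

152 kt

ΔP = 1011 − 889 = 122 hPa.
122^0.65 ≈ 22.706.
V ≈ 6.7 × 22.706 ≈ 152.1 kt.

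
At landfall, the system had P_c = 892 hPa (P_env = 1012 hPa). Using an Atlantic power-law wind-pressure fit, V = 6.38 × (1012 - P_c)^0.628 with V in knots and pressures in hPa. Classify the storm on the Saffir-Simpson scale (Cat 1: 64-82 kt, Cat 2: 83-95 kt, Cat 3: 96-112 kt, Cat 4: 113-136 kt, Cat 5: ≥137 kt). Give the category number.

4

ΔP = 1012 − 892 = 120 hPa.
V ≈ 6.38 × 120^0.628 = 6.38 × 20.22 ≈ 129 kt.
129 kt falls in the Category 4 band.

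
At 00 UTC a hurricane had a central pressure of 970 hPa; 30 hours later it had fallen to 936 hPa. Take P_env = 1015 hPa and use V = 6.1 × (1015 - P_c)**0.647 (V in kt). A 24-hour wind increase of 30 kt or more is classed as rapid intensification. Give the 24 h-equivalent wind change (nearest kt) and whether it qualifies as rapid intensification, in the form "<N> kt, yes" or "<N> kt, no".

V₁: ΔP = 45, V ≈ 6.1 × 45^0.647 ≈ 71.61 kt.
V₂: ΔP = 79, V ≈ 6.1 × 79^0.647 ≈ 103.06 kt.
ΔV over 30 h = 31.45 kt → 24 h equivalent = 31.45 × 24/30 ≈ 25.16 kt.
25 kt < 30 kt ⇒ not rapid intensification.

25 kt, no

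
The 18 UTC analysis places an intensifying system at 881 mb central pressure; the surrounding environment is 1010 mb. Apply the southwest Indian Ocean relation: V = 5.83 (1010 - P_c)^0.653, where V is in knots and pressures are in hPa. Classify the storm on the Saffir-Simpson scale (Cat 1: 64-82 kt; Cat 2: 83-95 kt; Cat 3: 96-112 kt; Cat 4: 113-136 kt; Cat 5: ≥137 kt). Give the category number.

5

ΔP = 1010 − 881 = 129 mb.
V ≈ 5.83 × 129^0.653 = 5.83 × 23.89 ≈ 139 kt.
139 kt falls in the Category 5 band.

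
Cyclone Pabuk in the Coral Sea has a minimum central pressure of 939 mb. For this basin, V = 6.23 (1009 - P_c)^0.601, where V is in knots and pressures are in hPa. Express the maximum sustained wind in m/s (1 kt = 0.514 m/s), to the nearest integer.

ΔP = 1009 − 939 = 70 mb.
V ≈ 6.23 × 70^0.601 = 6.23 × 12.850 ≈ 80.056 kt.
80.056 × 0.514 ≈ 41.15 m/s → 41 m/s.

41 m/s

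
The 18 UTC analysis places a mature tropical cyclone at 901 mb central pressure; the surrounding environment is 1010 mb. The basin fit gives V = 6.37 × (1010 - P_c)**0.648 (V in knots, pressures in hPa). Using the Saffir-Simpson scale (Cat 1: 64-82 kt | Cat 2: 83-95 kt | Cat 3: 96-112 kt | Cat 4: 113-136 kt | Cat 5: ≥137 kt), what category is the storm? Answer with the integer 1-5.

4

ΔP = 1010 − 901 = 109 mb.
V ≈ 6.37 × 109^0.648 = 6.37 × 20.91 ≈ 133 kt.
133 kt falls in the Category 4 band.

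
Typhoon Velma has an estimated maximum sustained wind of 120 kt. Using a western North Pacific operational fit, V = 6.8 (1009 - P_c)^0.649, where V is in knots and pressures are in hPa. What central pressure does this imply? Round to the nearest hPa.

ΔP = (V / 6.8)^(1/0.649) = (120/6.8)^1.541.
120/6.8 = 17.647; 17.647^1.541 ≈ 83.35 hPa.
P_c = 1009 − 83.35 = 925.65 ≈ 926 hPa.

926 hPa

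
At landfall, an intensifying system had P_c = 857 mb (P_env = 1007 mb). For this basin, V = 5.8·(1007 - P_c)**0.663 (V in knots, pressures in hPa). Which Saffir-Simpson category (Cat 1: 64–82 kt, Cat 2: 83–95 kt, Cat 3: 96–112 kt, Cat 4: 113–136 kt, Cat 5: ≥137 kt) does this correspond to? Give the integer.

ΔP = 1007 − 857 = 150 mb.
V ≈ 5.8 × 150^0.663 = 5.8 × 27.72 ≈ 161 kt.
161 kt falls in the Category 5 band.

5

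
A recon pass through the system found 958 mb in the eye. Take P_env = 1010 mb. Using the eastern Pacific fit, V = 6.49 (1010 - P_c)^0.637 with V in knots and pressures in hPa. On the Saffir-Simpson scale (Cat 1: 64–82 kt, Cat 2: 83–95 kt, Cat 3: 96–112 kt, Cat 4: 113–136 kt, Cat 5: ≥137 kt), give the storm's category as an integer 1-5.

ΔP = 1010 − 958 = 52 mb.
V ≈ 6.49 × 52^0.637 = 6.49 × 12.39 ≈ 80 kt.
80 kt falls in the Category 1 band.

1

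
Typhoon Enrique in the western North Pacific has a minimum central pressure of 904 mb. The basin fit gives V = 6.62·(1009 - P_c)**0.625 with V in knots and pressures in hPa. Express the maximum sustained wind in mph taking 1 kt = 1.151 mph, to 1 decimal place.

139.7 mph

ΔP = 1009 − 904 = 105 mb.
V ≈ 6.62 × 105^0.625 = 6.62 × 18.333 ≈ 121.367 kt.
121.367 × 1.151 ≈ 139.69 mph → 139.7 mph.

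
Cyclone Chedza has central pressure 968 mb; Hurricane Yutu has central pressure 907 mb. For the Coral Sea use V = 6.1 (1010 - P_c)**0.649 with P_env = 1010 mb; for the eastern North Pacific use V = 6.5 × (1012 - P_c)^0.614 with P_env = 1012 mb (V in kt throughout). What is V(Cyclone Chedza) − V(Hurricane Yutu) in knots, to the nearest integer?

-44 kt

Cyclone Chedza: ΔP = 42; V ≈ 6.1 × 42^0.649 ≈ 69.00 kt.
Hurricane Yutu: ΔP = 105; V ≈ 6.5 × 105^0.614 ≈ 113.22 kt.
Difference ≈ 69.00 − 113.22 = -44.22 → -44 kt.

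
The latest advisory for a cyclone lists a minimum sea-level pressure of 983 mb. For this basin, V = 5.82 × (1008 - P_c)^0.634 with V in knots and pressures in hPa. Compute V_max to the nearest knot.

45 kt

ΔP = 1008 − 983 = 25 mb.
25^0.634 ≈ 7.697.
V ≈ 5.82 × 7.697 ≈ 44.8 kt.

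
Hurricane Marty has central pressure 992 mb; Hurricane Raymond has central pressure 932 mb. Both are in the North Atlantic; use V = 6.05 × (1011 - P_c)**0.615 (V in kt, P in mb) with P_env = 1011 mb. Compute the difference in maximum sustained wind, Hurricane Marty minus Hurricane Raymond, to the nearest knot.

-52 kt

Hurricane Marty: ΔP = 19; V ≈ 6.05 × 19^0.615 ≈ 37.00 kt.
Hurricane Raymond: ΔP = 79; V ≈ 6.05 × 79^0.615 ≈ 88.88 kt.
Difference ≈ 37.00 − 88.88 = -51.88 → -52 kt.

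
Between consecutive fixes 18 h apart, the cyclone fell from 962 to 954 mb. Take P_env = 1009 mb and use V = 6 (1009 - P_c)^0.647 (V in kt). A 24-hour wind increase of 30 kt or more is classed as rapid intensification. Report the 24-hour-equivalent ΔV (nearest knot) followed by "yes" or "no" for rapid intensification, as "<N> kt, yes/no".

10 kt, no

V₁: ΔP = 47, V ≈ 6 × 47^0.647 ≈ 72.44 kt.
V₂: ΔP = 55, V ≈ 6 × 55^0.647 ≈ 80.20 kt.
ΔV over 18 h = 7.76 kt → 24 h equivalent = 7.76 × 24/18 ≈ 10.35 kt.
10 kt < 30 kt ⇒ not rapid intensification.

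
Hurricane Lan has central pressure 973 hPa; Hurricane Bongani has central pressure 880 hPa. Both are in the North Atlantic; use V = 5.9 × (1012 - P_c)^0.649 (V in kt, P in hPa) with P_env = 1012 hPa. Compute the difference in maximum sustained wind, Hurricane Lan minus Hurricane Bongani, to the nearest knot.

-77 kt

Hurricane Lan: ΔP = 39; V ≈ 5.9 × 39^0.649 ≈ 63.60 kt.
Hurricane Bongani: ΔP = 132; V ≈ 5.9 × 132^0.649 ≈ 140.32 kt.
Difference ≈ 63.60 − 140.32 = -76.72 → -77 kt.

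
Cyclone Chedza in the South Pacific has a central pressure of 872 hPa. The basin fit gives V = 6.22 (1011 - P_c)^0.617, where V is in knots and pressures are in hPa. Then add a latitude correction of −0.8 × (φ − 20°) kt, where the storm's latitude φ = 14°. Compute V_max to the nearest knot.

ΔP = 1011 − 872 = 139 hPa.
139^0.617 ≈ 21.001.
V ≈ 6.22 × 21.001 ≈ 130.6 kt.
Latitude correction: −0.8 × (14 − 20) = 4.8 kt.
Corrected V ≈ 135.4 kt → 135 kt.

135 kt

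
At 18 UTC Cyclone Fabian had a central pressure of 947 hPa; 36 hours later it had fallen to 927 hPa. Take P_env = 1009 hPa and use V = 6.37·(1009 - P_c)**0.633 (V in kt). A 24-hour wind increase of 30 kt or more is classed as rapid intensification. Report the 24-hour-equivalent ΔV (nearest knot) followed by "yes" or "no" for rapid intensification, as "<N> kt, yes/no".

11 kt, no

V₁: ΔP = 62, V ≈ 6.37 × 62^0.633 ≈ 86.84 kt.
V₂: ΔP = 82, V ≈ 6.37 × 82^0.633 ≈ 103.65 kt.
ΔV over 36 h = 16.81 kt → 24 h equivalent = 16.81 × 24/36 ≈ 11.21 kt.
11 kt < 30 kt ⇒ not rapid intensification.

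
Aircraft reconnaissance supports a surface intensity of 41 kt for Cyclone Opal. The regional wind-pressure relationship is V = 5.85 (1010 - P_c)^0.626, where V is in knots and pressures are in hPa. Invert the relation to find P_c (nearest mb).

ΔP = (V / 5.85)^(1/0.626) = (41/5.85)^1.597.
41/5.85 = 7.009; 7.009^1.597 ≈ 22.43 mb.
P_c = 1010 − 22.43 = 987.57 ≈ 988 mb.

988 mb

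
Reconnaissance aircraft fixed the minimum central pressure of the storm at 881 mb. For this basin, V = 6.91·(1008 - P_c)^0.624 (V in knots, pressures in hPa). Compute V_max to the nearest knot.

142 kt

ΔP = 1008 − 881 = 127 mb.
127^0.624 ≈ 20.548.
V ≈ 6.91 × 20.548 ≈ 142.0 kt.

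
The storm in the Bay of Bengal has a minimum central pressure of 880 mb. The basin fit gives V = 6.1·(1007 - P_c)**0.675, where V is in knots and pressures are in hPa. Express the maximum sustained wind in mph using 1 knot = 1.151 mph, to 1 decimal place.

ΔP = 1007 − 880 = 127 mb.
V ≈ 6.1 × 127^0.675 = 6.1 × 26.307 ≈ 160.471 kt.
160.471 × 1.151 ≈ 184.70 mph → 184.7 mph.

184.7 mph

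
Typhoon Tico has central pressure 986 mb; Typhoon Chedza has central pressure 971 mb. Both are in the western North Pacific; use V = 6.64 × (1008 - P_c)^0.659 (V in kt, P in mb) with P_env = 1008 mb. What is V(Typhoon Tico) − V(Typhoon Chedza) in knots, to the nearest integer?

-21 kt

Typhoon Tico: ΔP = 22; V ≈ 6.64 × 22^0.659 ≈ 50.91 kt.
Typhoon Chedza: ΔP = 37; V ≈ 6.64 × 37^0.659 ≈ 71.72 kt.
Difference ≈ 50.91 − 71.72 = -20.81 → -21 kt.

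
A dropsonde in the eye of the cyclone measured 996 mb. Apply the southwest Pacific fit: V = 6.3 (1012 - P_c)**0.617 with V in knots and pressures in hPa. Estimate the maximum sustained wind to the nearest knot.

ΔP = 1012 − 996 = 16 mb.
16^0.617 ≈ 5.533.
V ≈ 6.3 × 5.533 ≈ 34.9 kt.

35 kt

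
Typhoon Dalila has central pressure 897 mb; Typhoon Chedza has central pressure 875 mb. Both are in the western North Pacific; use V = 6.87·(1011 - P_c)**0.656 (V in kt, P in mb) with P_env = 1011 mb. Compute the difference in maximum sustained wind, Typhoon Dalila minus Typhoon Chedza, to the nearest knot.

Typhoon Dalila: ΔP = 114; V ≈ 6.87 × 114^0.656 ≈ 153.56 kt.
Typhoon Chedza: ΔP = 136; V ≈ 6.87 × 136^0.656 ≈ 172.41 kt.
Difference ≈ 153.56 − 172.41 = -18.85 → -19 kt.

-19 kt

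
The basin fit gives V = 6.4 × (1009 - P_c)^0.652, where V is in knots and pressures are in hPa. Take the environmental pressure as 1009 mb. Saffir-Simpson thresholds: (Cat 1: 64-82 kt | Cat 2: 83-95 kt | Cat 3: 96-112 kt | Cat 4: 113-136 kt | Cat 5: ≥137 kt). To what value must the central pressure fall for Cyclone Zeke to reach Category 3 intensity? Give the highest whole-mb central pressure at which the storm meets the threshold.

945 mb

Category 3 begins at V = 96 kt.
Required ΔP = (96/6.4)^(1/0.652) = 15.000^1.534 ≈ 63.65 mb.
P_c ≤ 1009 − 63.65 = 945.35, so the highest integer P_c is 945 mb.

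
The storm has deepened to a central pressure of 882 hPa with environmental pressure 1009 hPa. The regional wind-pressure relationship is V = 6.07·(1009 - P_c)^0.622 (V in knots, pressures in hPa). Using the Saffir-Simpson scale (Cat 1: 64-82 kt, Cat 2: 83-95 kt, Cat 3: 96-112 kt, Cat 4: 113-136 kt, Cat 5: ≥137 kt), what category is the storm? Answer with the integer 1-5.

ΔP = 1009 − 882 = 127 hPa.
V ≈ 6.07 × 127^0.622 = 6.07 × 20.35 ≈ 124 kt.
124 kt falls in the Category 4 band.

4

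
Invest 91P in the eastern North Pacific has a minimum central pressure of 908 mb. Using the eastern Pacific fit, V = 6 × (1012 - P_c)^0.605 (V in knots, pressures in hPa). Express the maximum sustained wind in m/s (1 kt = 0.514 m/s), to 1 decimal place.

51.2 m/s

ΔP = 1012 − 908 = 104 mb.
V ≈ 6 × 104^0.605 = 6 × 16.608 ≈ 99.645 kt.
99.645 × 0.514 ≈ 51.22 m/s → 51.2 m/s.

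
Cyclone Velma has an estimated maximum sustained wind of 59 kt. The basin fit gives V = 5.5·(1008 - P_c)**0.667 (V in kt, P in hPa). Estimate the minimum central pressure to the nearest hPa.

973 hPa

ΔP = (V / 5.5)^(1/0.667) = (59/5.5)^1.499.
59/5.5 = 10.727; 10.727^1.499 ≈ 35.07 hPa.
P_c = 1008 − 35.07 = 972.93 ≈ 973 hPa.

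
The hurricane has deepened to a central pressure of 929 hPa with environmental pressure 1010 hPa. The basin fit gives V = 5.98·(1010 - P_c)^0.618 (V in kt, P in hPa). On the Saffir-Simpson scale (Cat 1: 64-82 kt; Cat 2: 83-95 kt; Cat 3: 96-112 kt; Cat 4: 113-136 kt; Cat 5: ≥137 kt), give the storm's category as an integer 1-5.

2

ΔP = 1010 − 929 = 81 hPa.
V ≈ 5.98 × 81^0.618 = 5.98 × 15.12 ≈ 90 kt.
90 kt falls in the Category 2 band.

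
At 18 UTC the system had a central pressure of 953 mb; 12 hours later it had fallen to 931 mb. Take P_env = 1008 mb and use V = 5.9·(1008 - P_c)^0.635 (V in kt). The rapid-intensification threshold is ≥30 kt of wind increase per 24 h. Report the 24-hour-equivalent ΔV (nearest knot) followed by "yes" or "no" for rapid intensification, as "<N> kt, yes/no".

36 kt, yes

V₁: ΔP = 55, V ≈ 5.9 × 55^0.635 ≈ 75.16 kt.
V₂: ΔP = 77, V ≈ 5.9 × 77^0.635 ≈ 93.06 kt.
ΔV over 12 h = 17.90 kt → 24 h equivalent = 17.90 × 24/12 ≈ 35.80 kt.
36 kt ≥ 30 kt ⇒ rapid intensification.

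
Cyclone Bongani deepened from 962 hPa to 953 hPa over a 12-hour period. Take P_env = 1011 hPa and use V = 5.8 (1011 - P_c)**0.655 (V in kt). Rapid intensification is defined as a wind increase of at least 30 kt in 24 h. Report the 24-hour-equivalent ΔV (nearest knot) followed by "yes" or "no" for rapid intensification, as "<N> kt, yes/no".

17 kt, no

V₁: ΔP = 49, V ≈ 5.8 × 49^0.655 ≈ 74.22 kt.
V₂: ΔP = 58, V ≈ 5.8 × 58^0.655 ≈ 82.88 kt.
ΔV over 12 h = 8.66 kt → 24 h equivalent = 8.66 × 24/12 ≈ 17.32 kt.
17 kt < 30 kt ⇒ not rapid intensification.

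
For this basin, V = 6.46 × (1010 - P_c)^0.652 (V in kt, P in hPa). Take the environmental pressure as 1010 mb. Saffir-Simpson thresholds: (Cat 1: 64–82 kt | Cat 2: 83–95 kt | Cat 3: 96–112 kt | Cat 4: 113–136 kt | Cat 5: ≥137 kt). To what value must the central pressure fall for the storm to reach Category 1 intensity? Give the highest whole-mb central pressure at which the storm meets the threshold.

Category 1 begins at V = 64 kt.
Required ΔP = (64/6.46)^(1/0.652) = 9.907^1.534 ≈ 33.69 mb.
P_c ≤ 1010 − 33.69 = 976.31, so the highest integer P_c is 976 mb.

976 mb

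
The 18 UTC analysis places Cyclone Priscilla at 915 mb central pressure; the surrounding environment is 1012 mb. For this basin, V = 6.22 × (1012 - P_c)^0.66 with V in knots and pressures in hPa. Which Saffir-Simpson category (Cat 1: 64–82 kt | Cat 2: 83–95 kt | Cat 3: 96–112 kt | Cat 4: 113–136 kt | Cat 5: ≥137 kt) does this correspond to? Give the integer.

4

ΔP = 1012 − 915 = 97 mb.
V ≈ 6.22 × 97^0.66 = 6.22 × 20.48 ≈ 127 kt.
127 kt falls in the Category 4 band.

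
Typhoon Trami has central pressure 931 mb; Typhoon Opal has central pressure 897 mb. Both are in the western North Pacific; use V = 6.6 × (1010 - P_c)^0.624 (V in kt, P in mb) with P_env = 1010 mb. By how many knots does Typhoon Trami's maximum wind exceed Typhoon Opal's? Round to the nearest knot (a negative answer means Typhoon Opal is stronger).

-25 kt

Typhoon Trami: ΔP = 79; V ≈ 6.6 × 79^0.624 ≈ 100.85 kt.
Typhoon Opal: ΔP = 113; V ≈ 6.6 × 113^0.624 ≈ 126.09 kt.
Difference ≈ 100.85 − 126.09 = -25.24 → -25 kt.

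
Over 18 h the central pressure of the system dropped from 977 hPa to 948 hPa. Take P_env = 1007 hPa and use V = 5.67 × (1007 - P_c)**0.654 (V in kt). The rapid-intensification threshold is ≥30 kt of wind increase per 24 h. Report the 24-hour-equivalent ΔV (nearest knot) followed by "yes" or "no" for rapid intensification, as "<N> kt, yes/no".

39 kt, yes

V₁: ΔP = 30, V ≈ 5.67 × 30^0.654 ≈ 52.43 kt.
V₂: ΔP = 59, V ≈ 5.67 × 59^0.654 ≈ 81.61 kt.
ΔV over 18 h = 29.18 kt → 24 h equivalent = 29.18 × 24/18 ≈ 38.91 kt.
39 kt ≥ 30 kt ⇒ rapid intensification.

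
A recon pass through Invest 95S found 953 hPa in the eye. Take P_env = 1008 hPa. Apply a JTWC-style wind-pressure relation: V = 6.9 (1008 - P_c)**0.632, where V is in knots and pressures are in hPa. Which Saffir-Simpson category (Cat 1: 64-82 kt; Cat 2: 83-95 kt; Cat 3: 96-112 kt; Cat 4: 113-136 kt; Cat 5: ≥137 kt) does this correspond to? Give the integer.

ΔP = 1008 − 953 = 55 hPa.
V ≈ 6.9 × 55^0.632 = 6.9 × 12.59 ≈ 87 kt.
87 kt falls in the Category 2 band.

2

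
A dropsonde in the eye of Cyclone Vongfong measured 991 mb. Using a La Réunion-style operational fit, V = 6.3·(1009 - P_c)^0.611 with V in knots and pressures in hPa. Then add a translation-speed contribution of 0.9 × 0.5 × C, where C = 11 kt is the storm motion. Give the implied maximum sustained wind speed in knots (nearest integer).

ΔP = 1009 − 991 = 18 mb.
18^0.611 ≈ 5.848.
V ≈ 6.3 × 5.848 ≈ 36.8 kt.
Translation term: 0.9 × 0.5 × 11 = 4.95 kt.
Corrected V ≈ 41.75 kt → 42 kt.

42 kt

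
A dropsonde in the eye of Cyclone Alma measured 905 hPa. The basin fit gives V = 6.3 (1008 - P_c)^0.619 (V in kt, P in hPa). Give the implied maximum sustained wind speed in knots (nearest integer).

ΔP = 1008 − 905 = 103 hPa.
103^0.619 ≈ 17.618.
V ≈ 6.3 × 17.618 ≈ 111.0 kt.

111 kt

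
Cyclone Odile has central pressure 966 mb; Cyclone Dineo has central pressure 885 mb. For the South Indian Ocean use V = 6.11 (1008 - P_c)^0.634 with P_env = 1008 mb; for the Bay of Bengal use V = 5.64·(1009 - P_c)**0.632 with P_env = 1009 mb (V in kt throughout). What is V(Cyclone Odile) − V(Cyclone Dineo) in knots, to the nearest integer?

Cyclone Odile: ΔP = 42; V ≈ 6.11 × 42^0.634 ≈ 65.34 kt.
Cyclone Dineo: ΔP = 124; V ≈ 5.64 × 124^0.632 ≈ 118.66 kt.
Difference ≈ 65.34 − 118.66 = -53.32 → -53 kt.

-53 kt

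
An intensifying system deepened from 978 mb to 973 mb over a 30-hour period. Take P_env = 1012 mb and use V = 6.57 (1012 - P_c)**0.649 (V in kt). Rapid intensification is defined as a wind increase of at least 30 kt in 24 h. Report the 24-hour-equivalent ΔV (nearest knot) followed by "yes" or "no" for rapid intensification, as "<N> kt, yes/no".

5 kt, no

V₁: ΔP = 34, V ≈ 6.57 × 34^0.649 ≈ 64.79 kt.
V₂: ΔP = 39, V ≈ 6.57 × 39^0.649 ≈ 70.82 kt.
ΔV over 30 h = 6.03 kt → 24 h equivalent = 6.03 × 24/30 ≈ 4.82 kt.
5 kt < 30 kt ⇒ not rapid intensification.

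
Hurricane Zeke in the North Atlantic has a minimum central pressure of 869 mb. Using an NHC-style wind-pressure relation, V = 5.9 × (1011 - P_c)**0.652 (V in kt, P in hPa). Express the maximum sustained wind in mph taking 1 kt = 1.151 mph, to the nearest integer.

172 mph

ΔP = 1011 − 869 = 142 mb.
V ≈ 5.9 × 142^0.652 = 5.9 × 25.310 ≈ 149.329 kt.
149.329 × 1.151 ≈ 171.88 mph → 172 mph.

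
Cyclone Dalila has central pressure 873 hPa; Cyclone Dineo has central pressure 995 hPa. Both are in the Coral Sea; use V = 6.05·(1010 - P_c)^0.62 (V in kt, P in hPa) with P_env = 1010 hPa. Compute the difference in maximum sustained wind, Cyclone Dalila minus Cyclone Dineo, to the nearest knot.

95 kt

Cyclone Dalila: ΔP = 137; V ≈ 6.05 × 137^0.62 ≈ 127.80 kt.
Cyclone Dineo: ΔP = 15; V ≈ 6.05 × 15^0.62 ≈ 32.43 kt.
Difference ≈ 127.80 − 32.43 = 95.37 → 95 kt.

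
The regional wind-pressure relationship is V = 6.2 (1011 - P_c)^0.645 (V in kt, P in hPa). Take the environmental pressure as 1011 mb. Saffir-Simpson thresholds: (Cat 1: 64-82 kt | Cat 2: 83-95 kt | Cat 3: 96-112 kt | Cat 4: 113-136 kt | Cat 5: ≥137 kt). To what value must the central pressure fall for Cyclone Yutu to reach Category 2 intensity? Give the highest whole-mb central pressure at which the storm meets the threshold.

Category 2 begins at V = 83 kt.
Required ΔP = (83/6.2)^(1/0.645) = 13.387^1.550 ≈ 55.82 mb.
P_c ≤ 1011 − 55.82 = 955.18, so the highest integer P_c is 955 mb.

955 mb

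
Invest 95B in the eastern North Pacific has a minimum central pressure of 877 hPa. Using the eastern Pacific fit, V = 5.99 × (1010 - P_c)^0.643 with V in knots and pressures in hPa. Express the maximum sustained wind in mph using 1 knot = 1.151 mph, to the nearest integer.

160 mph

ΔP = 1010 − 877 = 133 hPa.
V ≈ 5.99 × 133^0.643 = 5.99 × 23.208 ≈ 139.016 kt.
139.016 × 1.151 ≈ 160.01 mph → 160 mph.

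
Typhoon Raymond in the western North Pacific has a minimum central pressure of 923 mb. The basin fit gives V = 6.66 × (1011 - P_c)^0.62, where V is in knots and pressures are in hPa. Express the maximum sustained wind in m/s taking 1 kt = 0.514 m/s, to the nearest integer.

55 m/s

ΔP = 1011 − 923 = 88 mb.
V ≈ 6.66 × 88^0.62 = 6.66 × 16.054 ≈ 106.919 kt.
106.919 × 0.514 ≈ 54.96 m/s → 55 m/s.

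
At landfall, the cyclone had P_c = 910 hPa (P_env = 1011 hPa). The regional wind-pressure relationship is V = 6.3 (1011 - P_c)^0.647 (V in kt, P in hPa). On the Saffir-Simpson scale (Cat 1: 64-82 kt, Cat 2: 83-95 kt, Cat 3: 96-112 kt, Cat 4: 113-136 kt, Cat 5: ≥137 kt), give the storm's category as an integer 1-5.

4

ΔP = 1011 − 910 = 101 hPa.
V ≈ 6.3 × 101^0.647 = 6.3 × 19.81 ≈ 125 kt.
125 kt falls in the Category 4 band.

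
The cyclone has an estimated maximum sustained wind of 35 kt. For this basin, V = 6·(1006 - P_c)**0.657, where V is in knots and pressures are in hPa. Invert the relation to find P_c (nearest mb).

991 mb

ΔP = (V / 6)^(1/0.657) = (35/6)^1.522.
35/6 = 5.833; 5.833^1.522 ≈ 14.65 mb.
P_c = 1006 − 14.65 = 991.35 ≈ 991 mb.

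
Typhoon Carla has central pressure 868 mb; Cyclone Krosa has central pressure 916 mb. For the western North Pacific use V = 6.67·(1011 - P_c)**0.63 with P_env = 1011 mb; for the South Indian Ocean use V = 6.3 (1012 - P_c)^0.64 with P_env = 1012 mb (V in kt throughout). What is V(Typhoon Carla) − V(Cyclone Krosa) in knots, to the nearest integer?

Typhoon Carla: ΔP = 143; V ≈ 6.67 × 143^0.63 ≈ 152.05 kt.
Cyclone Krosa: ΔP = 96; V ≈ 6.3 × 96^0.64 ≈ 116.95 kt.
Difference ≈ 152.05 − 116.95 = 35.10 → 35 kt.

35 kt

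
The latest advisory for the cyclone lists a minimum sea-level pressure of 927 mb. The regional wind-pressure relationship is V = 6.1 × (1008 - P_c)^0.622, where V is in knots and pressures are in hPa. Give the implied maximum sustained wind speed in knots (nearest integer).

ΔP = 1008 − 927 = 81 mb.
81^0.622 ≈ 15.384.
V ≈ 6.1 × 15.384 ≈ 93.8 kt.

94 kt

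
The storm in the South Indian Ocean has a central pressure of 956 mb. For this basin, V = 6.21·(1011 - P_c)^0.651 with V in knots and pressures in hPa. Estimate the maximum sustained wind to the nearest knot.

84 kt

ΔP = 1011 − 956 = 55 mb.
55^0.651 ≈ 13.582.
V ≈ 6.21 × 13.582 ≈ 84.3 kt.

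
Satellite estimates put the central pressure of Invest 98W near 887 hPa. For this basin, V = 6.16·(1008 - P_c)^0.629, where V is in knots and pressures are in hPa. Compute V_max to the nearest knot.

126 kt

ΔP = 1008 − 887 = 121 hPa.
121^0.629 ≈ 20.421.
V ≈ 6.16 × 20.421 ≈ 125.8 kt.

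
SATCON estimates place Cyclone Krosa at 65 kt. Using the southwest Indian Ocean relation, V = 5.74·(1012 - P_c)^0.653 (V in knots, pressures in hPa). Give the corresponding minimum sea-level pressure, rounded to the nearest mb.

ΔP = (V / 5.74)^(1/0.653) = (65/5.74)^1.531.
65/5.74 = 11.324; 11.324^1.531 ≈ 41.12 mb.
P_c = 1012 − 41.12 = 970.88 ≈ 971 mb.

971 mb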